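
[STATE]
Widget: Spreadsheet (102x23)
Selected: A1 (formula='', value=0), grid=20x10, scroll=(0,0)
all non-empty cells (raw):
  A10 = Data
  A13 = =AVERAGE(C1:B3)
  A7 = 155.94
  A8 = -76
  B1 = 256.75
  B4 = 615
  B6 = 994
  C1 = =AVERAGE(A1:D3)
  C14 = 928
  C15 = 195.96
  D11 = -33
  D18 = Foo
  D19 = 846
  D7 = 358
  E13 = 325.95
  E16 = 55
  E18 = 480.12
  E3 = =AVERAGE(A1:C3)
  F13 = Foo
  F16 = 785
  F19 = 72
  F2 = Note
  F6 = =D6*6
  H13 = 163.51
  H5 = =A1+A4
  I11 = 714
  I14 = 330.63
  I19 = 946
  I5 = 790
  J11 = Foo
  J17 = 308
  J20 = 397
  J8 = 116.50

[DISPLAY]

A1:                                                                                                   
       A       B       C       D       E       F       G       H       I       J                      
------------------------------------------------------------------------------------------------------
  1      [0]  256.75#CIRC!         0       0       0       0       0       0       0                  
  2        0       0       0       0       0Note           0       0       0       0                  
  3        0       0       0       0#CIRC!         0       0       0       0       0                  
  4        0     615       0       0       0       0       0       0       0       0                  
  5        0       0       0       0       0       0       0       0     790       0                  
  6        0     994       0       0       0       0       0       0       0       0                  
  7   155.94       0       0     358       0       0       0       0       0       0                  
  8      -76       0       0       0       0       0       0       0       0  116.50                  
  9        0       0       0       0       0       0       0       0       0       0                  
 10 Data           0       0       0       0       0       0       0       0       0                  
 11        0       0       0     -33       0       0       0       0     714Foo                       
 12        0       0       0       0       0       0       0       0       0       0                  
 13 #CIRC!         0       0       0  325.95Foo            0  163.51       0       0                  
 14        0       0     928       0       0       0       0       0  330.63       0                  
 15        0       0  195.96       0       0       0       0       0       0       0                  
 16        0       0       0       0      55     785       0       0       0       0                  
 17        0       0       0       0       0       0       0       0       0     308                  
 18        0       0       0Foo       480.12       0       0       0       0       0                  
 19        0       0       0     846       0      72       0       0     946       0                  
 20        0       0       0       0       0       0       0       0       0     397                  


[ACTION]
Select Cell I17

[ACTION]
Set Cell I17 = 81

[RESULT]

I17: 81                                                                                               
       A       B       C       D       E       F       G       H       I       J                      
------------------------------------------------------------------------------------------------------
  1        0  256.75#CIRC!         0       0       0       0       0       0       0                  
  2        0       0       0       0       0Note           0       0       0       0                  
  3        0       0       0       0#CIRC!         0       0       0       0       0                  
  4        0     615       0       0       0       0       0       0       0       0                  
  5        0       0       0       0       0       0       0       0     790       0                  
  6        0     994       0       0       0       0       0       0       0       0                  
  7   155.94       0       0     358       0       0       0       0       0       0                  
  8      -76       0       0       0       0       0       0       0       0  116.50                  
  9        0       0       0       0       0       0       0       0       0       0                  
 10 Data           0       0       0       0       0       0       0       0       0                  
 11        0       0       0     -33       0       0       0       0     714Foo                       
 12        0       0       0       0       0       0       0       0       0       0                  
 13 #CIRC!         0       0       0  325.95Foo            0  163.51       0       0                  
 14        0       0     928       0       0       0       0       0  330.63       0                  
 15        0       0  195.96       0       0       0       0       0       0       0                  
 16        0       0       0       0      55     785       0       0       0       0                  
 17        0       0       0       0       0       0       0       0    [81]     308                  
 18        0       0       0Foo       480.12       0       0       0       0       0                  
 19        0       0       0     846       0      72       0       0     946       0                  
 20        0       0       0       0       0       0       0       0       0     397                  


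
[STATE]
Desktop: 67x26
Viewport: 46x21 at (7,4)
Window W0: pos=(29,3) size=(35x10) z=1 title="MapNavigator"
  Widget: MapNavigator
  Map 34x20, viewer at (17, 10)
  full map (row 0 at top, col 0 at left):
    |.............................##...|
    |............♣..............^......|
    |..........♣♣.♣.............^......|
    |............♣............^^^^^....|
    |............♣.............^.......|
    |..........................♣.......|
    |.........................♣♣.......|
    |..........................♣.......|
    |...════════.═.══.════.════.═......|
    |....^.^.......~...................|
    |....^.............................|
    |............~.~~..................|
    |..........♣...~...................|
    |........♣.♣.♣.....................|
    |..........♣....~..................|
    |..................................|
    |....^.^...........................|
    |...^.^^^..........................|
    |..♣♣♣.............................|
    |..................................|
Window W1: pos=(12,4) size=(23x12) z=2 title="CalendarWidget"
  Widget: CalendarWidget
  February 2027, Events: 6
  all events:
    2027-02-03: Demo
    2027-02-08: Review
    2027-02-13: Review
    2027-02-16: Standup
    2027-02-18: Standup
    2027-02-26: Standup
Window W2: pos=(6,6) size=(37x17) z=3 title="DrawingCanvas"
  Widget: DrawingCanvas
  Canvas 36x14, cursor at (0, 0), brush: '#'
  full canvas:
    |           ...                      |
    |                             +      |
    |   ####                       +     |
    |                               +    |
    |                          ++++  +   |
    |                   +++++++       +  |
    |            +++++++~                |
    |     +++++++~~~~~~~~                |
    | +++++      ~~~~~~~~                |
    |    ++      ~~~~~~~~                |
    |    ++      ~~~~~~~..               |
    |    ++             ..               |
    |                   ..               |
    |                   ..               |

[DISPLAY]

     ┏━━━━━━━━━━━━━━━━━━━━━┓avigator          
     ┃ CalendarWidget      ┃──────────────────
━━━━━━━━━━━━━━━━━━━━━━━━━━━━━━━━━━━┓..........
 DrawingCanvas                     ┃══.════.══
───────────────────────────────────┨~.........
+          ...                     ┃...@......
                             +     ┃~~........
   ####                       +    ┃~.........
                               +   ┃━━━━━━━━━━
                          ++++  +  ┃          
                   +++++++       + ┃          
            +++++++~               ┃          
     +++++++~~~~~~~~               ┃          
 +++++      ~~~~~~~~               ┃          
    ++      ~~~~~~~~               ┃          
    ++      ~~~~~~~..              ┃          
    ++             ..              ┃          
                   ..              ┃          
━━━━━━━━━━━━━━━━━━━━━━━━━━━━━━━━━━━┛          
                                              
                                              


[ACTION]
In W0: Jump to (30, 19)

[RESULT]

     ┏━━━━━━━━━━━━━━━━━━━━━┓avigator          
     ┃ CalendarWidget      ┃──────────────────
━━━━━━━━━━━━━━━━━━━━━━━━━━━━━━━━━━━┓.......   
 DrawingCanvas                     ┃.......   
───────────────────────────────────┨.......   
+          ...                     ┃...@...   
                             +     ┃          
   ####                       +    ┃          
                               +   ┃━━━━━━━━━━
                          ++++  +  ┃          
                   +++++++       + ┃          
            +++++++~               ┃          
     +++++++~~~~~~~~               ┃          
 +++++      ~~~~~~~~               ┃          
    ++      ~~~~~~~~               ┃          
    ++      ~~~~~~~..              ┃          
    ++             ..              ┃          
                   ..              ┃          
━━━━━━━━━━━━━━━━━━━━━━━━━━━━━━━━━━━┛          
                                              
                                              


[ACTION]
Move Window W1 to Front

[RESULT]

     ┏━━━━━━━━━━━━━━━━━━━━━┓avigator          
     ┃ CalendarWidget      ┃──────────────────
━━━━━┠─────────────────────┨━━━━━━━┓.......   
 Draw┃    February 2027    ┃       ┃.......   
─────┃Mo Tu We Th Fr Sa Su ┃───────┨.......   
+    ┃ 1  2  3*  4  5  6  7┃       ┃...@...   
     ┃ 8*  9 10 11 12 13* 1┃ +     ┃          
   ##┃15 16* 17 18* 19 20 2┃  +    ┃          
     ┃22 23 24 25 26* 27 28┃   +   ┃━━━━━━━━━━
     ┃                     ┃++  +  ┃          
     ┃                     ┃     + ┃          
     ┗━━━━━━━━━━━━━━━━━━━━━┛       ┃          
     +++++++~~~~~~~~               ┃          
 +++++      ~~~~~~~~               ┃          
    ++      ~~~~~~~~               ┃          
    ++      ~~~~~~~..              ┃          
    ++             ..              ┃          
                   ..              ┃          
━━━━━━━━━━━━━━━━━━━━━━━━━━━━━━━━━━━┛          
                                              
                                              


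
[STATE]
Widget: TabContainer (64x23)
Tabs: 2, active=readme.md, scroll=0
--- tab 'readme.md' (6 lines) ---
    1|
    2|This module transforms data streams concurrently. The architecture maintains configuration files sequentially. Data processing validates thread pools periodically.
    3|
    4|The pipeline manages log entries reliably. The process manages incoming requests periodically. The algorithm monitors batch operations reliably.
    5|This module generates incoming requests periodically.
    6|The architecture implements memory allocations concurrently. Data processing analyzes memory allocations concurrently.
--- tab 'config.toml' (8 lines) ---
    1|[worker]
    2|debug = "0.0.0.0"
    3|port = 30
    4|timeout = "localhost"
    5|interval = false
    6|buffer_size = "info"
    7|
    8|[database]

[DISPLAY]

[readme.md]│ config.toml                                        
────────────────────────────────────────────────────────────────
                                                                
This module transforms data streams concurrently. The architectu
                                                                
The pipeline manages log entries reliably. The process manages i
This module generates incoming requests periodically.           
The architecture implements memory allocations concurrently. Dat
                                                                
                                                                
                                                                
                                                                
                                                                
                                                                
                                                                
                                                                
                                                                
                                                                
                                                                
                                                                
                                                                
                                                                
                                                                


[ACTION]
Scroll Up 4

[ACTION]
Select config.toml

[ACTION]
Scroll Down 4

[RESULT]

 readme.md │[config.toml]                                       
────────────────────────────────────────────────────────────────
interval = false                                                
buffer_size = "info"                                            
                                                                
[database]                                                      
                                                                
                                                                
                                                                
                                                                
                                                                
                                                                
                                                                
                                                                
                                                                
                                                                
                                                                
                                                                
                                                                
                                                                
                                                                
                                                                
                                                                


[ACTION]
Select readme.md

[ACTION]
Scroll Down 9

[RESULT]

[readme.md]│ config.toml                                        
────────────────────────────────────────────────────────────────
The architecture implements memory allocations concurrently. Dat
                                                                
                                                                
                                                                
                                                                
                                                                
                                                                
                                                                
                                                                
                                                                
                                                                
                                                                
                                                                
                                                                
                                                                
                                                                
                                                                
                                                                
                                                                
                                                                
                                                                


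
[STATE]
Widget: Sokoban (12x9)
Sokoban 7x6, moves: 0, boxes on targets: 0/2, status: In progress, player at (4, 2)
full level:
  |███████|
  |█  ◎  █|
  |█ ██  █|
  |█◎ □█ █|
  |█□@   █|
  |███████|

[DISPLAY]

███████     
█  ◎  █     
█ ██  █     
█◎ □█ █     
█□@   █     
███████     
Moves: 0  0/
            
            


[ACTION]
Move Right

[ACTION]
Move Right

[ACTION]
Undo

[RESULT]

███████     
█  ◎  █     
█ ██  █     
█◎ □█ █     
█□ @  █     
███████     
Moves: 1  0/
            
            


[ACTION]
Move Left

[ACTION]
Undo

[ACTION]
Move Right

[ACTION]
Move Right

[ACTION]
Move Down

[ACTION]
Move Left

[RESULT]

███████     
█  ◎  █     
█ ██  █     
█◎ □█ █     
█□  @ █     
███████     
Moves: 4  0/
            
            


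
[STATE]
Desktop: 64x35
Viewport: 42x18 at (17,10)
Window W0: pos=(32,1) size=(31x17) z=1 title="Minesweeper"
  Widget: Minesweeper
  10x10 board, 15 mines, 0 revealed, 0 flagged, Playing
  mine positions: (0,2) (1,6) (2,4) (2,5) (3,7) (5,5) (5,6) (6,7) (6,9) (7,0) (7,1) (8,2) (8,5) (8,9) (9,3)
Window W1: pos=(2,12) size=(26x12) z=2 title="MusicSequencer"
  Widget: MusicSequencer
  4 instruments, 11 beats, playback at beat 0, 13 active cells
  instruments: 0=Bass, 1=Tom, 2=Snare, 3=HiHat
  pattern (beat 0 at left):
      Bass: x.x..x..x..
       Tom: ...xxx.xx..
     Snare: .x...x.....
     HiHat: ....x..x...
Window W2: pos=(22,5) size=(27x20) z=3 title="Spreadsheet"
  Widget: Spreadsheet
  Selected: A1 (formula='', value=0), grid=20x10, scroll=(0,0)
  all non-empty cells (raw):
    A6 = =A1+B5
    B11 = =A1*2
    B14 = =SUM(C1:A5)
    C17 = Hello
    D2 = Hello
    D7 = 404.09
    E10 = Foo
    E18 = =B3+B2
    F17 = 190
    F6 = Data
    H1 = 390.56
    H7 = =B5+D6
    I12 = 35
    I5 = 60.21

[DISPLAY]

     ┃-------------------------┃          
     ┃  1      [0]       0     ┃          
━━━━━┃  2        0       0     ┃          
r    ┃  3        0       0     ┃          
─────┃  4        0       0     ┃          
890  ┃  5        0       0     ┃          
█··  ┃  6        0       0     ┃          
█··  ┃  7        0       0     ┃━━━━━━━━━━
···  ┃  8        0       0     ┃          
···  ┃  9        0       0     ┃          
     ┃ 10        0       0     ┃          
     ┃ 11        0       0     ┃          
     ┃ 12        0       0     ┃          
━━━━━┃ 13        0       0     ┃          
     ┗━━━━━━━━━━━━━━━━━━━━━━━━━┛          
                                          
                                          
                                          


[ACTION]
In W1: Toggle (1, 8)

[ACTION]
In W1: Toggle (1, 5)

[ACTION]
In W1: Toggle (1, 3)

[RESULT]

     ┃-------------------------┃          
     ┃  1      [0]       0     ┃          
━━━━━┃  2        0       0     ┃          
r    ┃  3        0       0     ┃          
─────┃  4        0       0     ┃          
890  ┃  5        0       0     ┃          
█··  ┃  6        0       0     ┃          
···  ┃  7        0       0     ┃━━━━━━━━━━
···  ┃  8        0       0     ┃          
···  ┃  9        0       0     ┃          
     ┃ 10        0       0     ┃          
     ┃ 11        0       0     ┃          
     ┃ 12        0       0     ┃          
━━━━━┃ 13        0       0     ┃          
     ┗━━━━━━━━━━━━━━━━━━━━━━━━━┛          
                                          
                                          
                                          


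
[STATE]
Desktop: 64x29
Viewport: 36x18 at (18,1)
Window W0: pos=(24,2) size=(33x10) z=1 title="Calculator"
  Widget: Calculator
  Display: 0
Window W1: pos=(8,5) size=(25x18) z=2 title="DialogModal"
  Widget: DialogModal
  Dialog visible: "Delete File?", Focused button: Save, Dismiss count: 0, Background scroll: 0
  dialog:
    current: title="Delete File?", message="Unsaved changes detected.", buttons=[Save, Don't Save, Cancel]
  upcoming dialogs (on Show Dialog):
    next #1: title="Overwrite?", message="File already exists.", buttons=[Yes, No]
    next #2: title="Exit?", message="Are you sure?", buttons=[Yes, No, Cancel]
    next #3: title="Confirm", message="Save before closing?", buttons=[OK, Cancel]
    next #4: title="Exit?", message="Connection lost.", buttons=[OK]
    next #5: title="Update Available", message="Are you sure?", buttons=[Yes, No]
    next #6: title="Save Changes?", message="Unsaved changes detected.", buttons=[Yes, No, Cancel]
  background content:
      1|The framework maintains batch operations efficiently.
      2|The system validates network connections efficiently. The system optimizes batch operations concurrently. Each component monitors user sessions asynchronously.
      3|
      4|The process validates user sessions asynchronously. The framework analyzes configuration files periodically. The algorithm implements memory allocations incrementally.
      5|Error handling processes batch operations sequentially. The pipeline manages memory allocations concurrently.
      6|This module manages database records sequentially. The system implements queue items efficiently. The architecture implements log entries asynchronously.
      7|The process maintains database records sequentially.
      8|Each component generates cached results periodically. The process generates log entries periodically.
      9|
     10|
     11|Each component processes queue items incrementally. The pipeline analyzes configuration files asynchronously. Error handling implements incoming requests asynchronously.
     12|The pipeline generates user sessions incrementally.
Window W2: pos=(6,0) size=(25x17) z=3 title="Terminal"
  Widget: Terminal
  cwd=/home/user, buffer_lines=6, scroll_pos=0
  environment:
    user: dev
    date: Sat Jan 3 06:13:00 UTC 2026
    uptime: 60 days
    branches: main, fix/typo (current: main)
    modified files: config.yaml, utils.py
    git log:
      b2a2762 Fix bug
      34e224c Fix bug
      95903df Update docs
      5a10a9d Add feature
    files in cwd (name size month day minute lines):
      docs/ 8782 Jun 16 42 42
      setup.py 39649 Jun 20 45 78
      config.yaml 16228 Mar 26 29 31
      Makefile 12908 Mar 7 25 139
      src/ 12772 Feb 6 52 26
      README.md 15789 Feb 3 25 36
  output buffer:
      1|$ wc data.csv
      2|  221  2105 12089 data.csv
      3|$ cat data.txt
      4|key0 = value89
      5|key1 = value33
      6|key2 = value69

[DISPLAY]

            ┃                       
────────────┨━━━━━━━━━━━━━━━━━━━━━━━
sv          ┃lator                  
 12089 data.┃───────────────────────
txt         ┃━┓                     
e89         ┃ ┃┬───┬───┐            
e33         ┃─┨│ 9 │ ÷ │            
e69         ┃s┃┼───┼───┤            
            ┃e┃│ 6 │ × │            
            ┃ ┃┴───┴───┘            
            ┃u┃━━━━━━━━━━━━━━━━━━━━━
            ┃e┃                     
            ┃t┃                     
            ┃d┃                     
            ┃e┃                     
━━━━━━━━━━━━┛ ┃                     
              ┃                     
onent processe┃                     


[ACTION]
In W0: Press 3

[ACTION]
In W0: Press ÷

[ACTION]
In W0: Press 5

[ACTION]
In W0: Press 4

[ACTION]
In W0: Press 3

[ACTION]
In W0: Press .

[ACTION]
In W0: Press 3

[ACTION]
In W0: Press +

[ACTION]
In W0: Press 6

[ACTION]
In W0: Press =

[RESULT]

            ┃                       
────────────┨━━━━━━━━━━━━━━━━━━━━━━━
sv          ┃lator                  
 12089 data.┃───────────────────────
txt         ┃━┓            6.0055218
e89         ┃ ┃┬───┬───┐            
e33         ┃─┨│ 9 │ ÷ │            
e69         ┃s┃┼───┼───┤            
            ┃e┃│ 6 │ × │            
            ┃ ┃┴───┴───┘            
            ┃u┃━━━━━━━━━━━━━━━━━━━━━
            ┃e┃                     
            ┃t┃                     
            ┃d┃                     
            ┃e┃                     
━━━━━━━━━━━━┛ ┃                     
              ┃                     
onent processe┃                     


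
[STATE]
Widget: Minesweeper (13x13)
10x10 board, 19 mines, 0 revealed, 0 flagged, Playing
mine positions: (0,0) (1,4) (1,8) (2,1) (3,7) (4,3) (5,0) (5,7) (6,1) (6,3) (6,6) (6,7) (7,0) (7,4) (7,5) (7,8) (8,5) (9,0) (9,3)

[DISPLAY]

■■■■■■■■■■   
■■■■■■■■■■   
■■■■■■■■■■   
■■■■■■■■■■   
■■■■■■■■■■   
■■■■■■■■■■   
■■■■■■■■■■   
■■■■■■■■■■   
■■■■■■■■■■   
■■■■■■■■■■   
             
             
             


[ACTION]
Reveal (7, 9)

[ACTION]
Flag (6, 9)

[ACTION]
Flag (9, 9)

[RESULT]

■■■■■■■■■■   
■■■■■■■■■■   
■■■■■■■■■■   
■■■■■■■■■■   
■■■■■■■■■■   
■■■■■■■■■■   
■■■■■■■■■⚑   
■■■■■■■■■1   
■■■■■■■■■■   
■■■■■■■■■⚑   
             
             
             


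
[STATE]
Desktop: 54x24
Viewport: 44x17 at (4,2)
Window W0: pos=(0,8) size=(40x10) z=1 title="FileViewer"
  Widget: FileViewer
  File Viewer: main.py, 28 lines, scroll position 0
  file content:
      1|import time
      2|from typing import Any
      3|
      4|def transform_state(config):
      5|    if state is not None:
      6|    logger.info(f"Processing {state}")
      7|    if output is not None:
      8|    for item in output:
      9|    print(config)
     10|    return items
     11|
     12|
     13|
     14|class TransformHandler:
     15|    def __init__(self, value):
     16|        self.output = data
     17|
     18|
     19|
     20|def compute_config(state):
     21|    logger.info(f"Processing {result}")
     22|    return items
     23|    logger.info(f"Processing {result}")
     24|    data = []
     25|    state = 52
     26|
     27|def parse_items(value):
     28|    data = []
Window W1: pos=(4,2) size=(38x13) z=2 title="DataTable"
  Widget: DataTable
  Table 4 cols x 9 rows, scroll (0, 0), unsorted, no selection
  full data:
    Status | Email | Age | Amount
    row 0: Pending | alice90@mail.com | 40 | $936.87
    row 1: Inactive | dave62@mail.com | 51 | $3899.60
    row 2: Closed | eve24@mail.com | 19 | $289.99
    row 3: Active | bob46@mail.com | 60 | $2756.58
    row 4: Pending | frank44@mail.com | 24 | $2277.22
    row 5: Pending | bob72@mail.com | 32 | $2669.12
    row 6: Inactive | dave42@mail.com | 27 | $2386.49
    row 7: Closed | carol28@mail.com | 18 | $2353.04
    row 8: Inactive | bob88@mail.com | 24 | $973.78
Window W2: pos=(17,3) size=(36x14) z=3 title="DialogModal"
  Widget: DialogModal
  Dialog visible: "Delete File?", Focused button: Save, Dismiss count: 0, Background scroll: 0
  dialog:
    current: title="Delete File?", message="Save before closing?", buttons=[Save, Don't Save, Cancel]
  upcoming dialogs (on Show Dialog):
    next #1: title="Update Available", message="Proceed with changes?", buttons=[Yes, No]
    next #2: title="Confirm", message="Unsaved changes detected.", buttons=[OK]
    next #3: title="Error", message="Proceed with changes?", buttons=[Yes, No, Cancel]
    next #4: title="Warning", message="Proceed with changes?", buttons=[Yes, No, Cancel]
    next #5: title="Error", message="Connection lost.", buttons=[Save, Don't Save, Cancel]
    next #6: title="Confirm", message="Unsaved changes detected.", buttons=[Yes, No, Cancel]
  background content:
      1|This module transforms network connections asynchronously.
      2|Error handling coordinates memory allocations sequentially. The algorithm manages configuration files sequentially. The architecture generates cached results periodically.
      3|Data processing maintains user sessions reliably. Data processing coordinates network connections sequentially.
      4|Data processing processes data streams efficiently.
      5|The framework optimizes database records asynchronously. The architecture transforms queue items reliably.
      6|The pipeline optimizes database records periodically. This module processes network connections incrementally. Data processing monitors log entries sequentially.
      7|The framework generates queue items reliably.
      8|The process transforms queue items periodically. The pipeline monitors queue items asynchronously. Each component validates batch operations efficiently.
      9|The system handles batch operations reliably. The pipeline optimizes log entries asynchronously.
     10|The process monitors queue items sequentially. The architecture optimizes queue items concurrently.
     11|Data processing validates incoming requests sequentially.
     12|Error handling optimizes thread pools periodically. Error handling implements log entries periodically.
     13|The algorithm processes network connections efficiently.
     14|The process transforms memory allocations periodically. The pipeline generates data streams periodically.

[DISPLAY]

┏━━━━━━━━━━━━━━━━━━━━━━━━━━━━━━━━━━━━┓      
┃ DataTable  ┏━━━━━━━━━━━━━━━━━━━━━━━━━━━━━━
┠────────────┃ DialogModal                  
┃Status  │Ema┠──────────────────────────────
┃────────┼───┃This module transforms network
┃Pending │ali┃Error handling coordinates mem
┃Inactive│dav┃Da┌───────────────────────────
┃Closed  │eve┃Da│        Delete File?       
┃Active  │bob┃Th│    Save before closing?   
┃Pending │fra┃Th│[Save]  Don't Save   Cancel
┃Pending │bob┃Th└───────────────────────────
┃Inactive│dav┃The process transforms queue i
┗━━━━━━━━━━━━┃The system handles batch opera
 if state is ┃The process monitors queue ite
 logger.info(┗━━━━━━━━━━━━━━━━━━━━━━━━━━━━━━
━━━━━━━━━━━━━━━━━━━━━━━━━━━━━━━━━━━┛        
                                            


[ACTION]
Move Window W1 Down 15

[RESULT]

                                            
             ┏━━━━━━━━━━━━━━━━━━━━━━━━━━━━━━
             ┃ DialogModal                  
             ┠──────────────────────────────
             ┃This module transforms network
             ┃Error handling coordinates mem
━━━━━━━━━━━━━┃Da┌───────────────────────────
leViewer     ┃Da│        Delete File?       
─────────────┃Th│    Save before closing?   
┏━━━━━━━━━━━━┃Th│[Save]  Don't Save   Cancel
┃ DataTable  ┃Th└───────────────────────────
┠────────────┃The process transforms queue i
┃Status  │Ema┃The system handles batch opera
┃────────┼───┃The process monitors queue ite
┃Pending │ali┗━━━━━━━━━━━━━━━━━━━━━━━━━━━━━━
┃Inactive│dave62@mail.com │51 │$3899.┃      
┃Closed  │eve24@mail.com  │19 │$289.9┃      


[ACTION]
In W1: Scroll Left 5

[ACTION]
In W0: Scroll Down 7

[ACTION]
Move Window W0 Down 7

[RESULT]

                                            
             ┏━━━━━━━━━━━━━━━━━━━━━━━━━━━━━━
             ┃ DialogModal                  
             ┠──────────────────────────────
             ┃This module transforms network
             ┃Error handling coordinates mem
             ┃Da┌───────────────────────────
             ┃Da│        Delete File?       
             ┃Th│    Save before closing?   
┏━━━━━━━━━━━━┃Th│[Save]  Don't Save   Cancel
┃ DataTable  ┃Th└───────────────────────────
┠────────────┃The process transforms queue i
┃Status  │Ema┃The system handles batch opera
┃────────┼───┃The process monitors queue ite
┃Pending │ali┗━━━━━━━━━━━━━━━━━━━━━━━━━━━━━━
┃Inactive│dave62@mail.com │51 │$3899.┃      
┃Closed  │eve24@mail.com  │19 │$289.9┃      


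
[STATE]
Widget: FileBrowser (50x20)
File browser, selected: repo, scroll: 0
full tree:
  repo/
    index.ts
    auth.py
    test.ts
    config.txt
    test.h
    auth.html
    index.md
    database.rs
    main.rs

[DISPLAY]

> [-] repo/                                       
    index.ts                                      
    auth.py                                       
    test.ts                                       
    config.txt                                    
    test.h                                        
    auth.html                                     
    index.md                                      
    database.rs                                   
    main.rs                                       
                                                  
                                                  
                                                  
                                                  
                                                  
                                                  
                                                  
                                                  
                                                  
                                                  


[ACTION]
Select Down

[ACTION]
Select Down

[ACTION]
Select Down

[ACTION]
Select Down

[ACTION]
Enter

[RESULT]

  [-] repo/                                       
    index.ts                                      
    auth.py                                       
    test.ts                                       
  > config.txt                                    
    test.h                                        
    auth.html                                     
    index.md                                      
    database.rs                                   
    main.rs                                       
                                                  
                                                  
                                                  
                                                  
                                                  
                                                  
                                                  
                                                  
                                                  
                                                  


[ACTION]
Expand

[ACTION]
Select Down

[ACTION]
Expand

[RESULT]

  [-] repo/                                       
    index.ts                                      
    auth.py                                       
    test.ts                                       
    config.txt                                    
  > test.h                                        
    auth.html                                     
    index.md                                      
    database.rs                                   
    main.rs                                       
                                                  
                                                  
                                                  
                                                  
                                                  
                                                  
                                                  
                                                  
                                                  
                                                  


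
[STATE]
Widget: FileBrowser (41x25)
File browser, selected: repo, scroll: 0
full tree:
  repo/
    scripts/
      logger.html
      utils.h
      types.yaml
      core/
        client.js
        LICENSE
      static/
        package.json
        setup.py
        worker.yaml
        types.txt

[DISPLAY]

> [-] repo/                              
    [+] scripts/                         
                                         
                                         
                                         
                                         
                                         
                                         
                                         
                                         
                                         
                                         
                                         
                                         
                                         
                                         
                                         
                                         
                                         
                                         
                                         
                                         
                                         
                                         
                                         


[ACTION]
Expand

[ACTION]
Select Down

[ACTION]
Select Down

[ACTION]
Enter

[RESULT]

  [-] repo/                              
  > [-] scripts/                         
      logger.html                        
      utils.h                            
      types.yaml                         
      [+] core/                          
      [+] static/                        
                                         
                                         
                                         
                                         
                                         
                                         
                                         
                                         
                                         
                                         
                                         
                                         
                                         
                                         
                                         
                                         
                                         
                                         
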